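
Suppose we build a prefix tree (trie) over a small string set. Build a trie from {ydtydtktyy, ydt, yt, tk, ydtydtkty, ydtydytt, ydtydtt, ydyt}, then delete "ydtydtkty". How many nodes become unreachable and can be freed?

0

A node on "ydtydtkty"'s path can go only if nothing else ends at it or branches off below it.
Every node on "ydtydtkty" is still needed (e.g. by "ydtydtktyy"), so nothing is freed.
Nodes removed: 0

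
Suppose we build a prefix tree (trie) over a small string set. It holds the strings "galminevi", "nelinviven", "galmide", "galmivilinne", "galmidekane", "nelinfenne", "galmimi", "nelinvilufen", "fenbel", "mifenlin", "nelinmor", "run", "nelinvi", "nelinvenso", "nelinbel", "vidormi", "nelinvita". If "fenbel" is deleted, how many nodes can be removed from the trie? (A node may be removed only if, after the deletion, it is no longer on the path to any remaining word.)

6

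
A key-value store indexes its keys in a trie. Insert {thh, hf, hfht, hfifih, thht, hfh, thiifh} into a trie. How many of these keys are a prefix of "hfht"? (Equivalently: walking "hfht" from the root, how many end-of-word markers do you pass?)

Walk "hfht" from the root; an end-of-word marker is hit whenever a stored word is a prefix of "hfht".
Prefixes of the query that are stored words: "hf", "hfh", "hfht"
Count: 3

3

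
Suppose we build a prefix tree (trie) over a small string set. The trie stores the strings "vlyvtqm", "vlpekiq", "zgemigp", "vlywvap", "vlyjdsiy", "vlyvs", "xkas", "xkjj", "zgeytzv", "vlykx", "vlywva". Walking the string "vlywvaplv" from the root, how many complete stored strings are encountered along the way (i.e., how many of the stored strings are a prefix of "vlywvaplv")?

Traverse "vlywvaplv" character by character; count nodes along the way that are marked as word ends.
Prefixes of the query that are stored words: "vlywva", "vlywvap"
Count: 2

2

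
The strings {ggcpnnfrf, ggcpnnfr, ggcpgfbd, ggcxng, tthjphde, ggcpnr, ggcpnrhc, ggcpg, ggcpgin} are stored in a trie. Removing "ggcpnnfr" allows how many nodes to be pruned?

0

A node on "ggcpnnfr"'s path can go only if nothing else ends at it or branches off below it.
Every node on "ggcpnnfr" is still needed (e.g. by "ggcpnnfrf"), so nothing is freed.
Nodes removed: 0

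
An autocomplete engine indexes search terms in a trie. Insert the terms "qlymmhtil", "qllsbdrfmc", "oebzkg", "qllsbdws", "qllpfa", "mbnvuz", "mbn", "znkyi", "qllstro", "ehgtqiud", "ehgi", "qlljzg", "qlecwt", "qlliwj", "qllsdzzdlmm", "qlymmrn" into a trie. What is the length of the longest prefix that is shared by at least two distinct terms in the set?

The deepest shared node is where two words last agree before diverging.
e.g. "qllsbdrfmc" and "qllsbdws" share the prefix "qllsbd" of length 6; no pair shares a longer one.
Longest shared-prefix length: 6

6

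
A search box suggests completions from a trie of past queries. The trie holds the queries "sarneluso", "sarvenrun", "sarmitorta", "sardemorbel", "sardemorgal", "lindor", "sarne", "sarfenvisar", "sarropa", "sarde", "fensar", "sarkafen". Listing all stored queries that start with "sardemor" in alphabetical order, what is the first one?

sardemorbel

DFS of the "sardemor" subtree visits, in order: "sardemorbel", "sardemorgal"
Position 1: sardemorbel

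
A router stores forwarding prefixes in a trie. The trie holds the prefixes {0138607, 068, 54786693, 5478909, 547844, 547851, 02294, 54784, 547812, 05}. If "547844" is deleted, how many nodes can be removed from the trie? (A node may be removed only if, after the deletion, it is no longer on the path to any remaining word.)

After clearing the end-marker at "547844", prune upward until reaching a node still needed by another word.
The suffix "4" (1 node) is used only by "547844"; "54784" is itself a stored word, so pruning stops there.
Nodes removed: 1

1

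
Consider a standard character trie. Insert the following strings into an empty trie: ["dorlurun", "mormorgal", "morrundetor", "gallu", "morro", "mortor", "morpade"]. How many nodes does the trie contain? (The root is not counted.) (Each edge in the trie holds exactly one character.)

Trace insertions, counting only characters that open a new branch:
  "dorlurun" → 8 new (d, o, r, l, u, r, u, n)
  "mormorgal" → 9 new (m, o, r, m, o, r, g, a, l)
  "morrundetor" → prefix "mor" already present; 8 new (r, u, n, d, e, t, o, r)
  "gallu" → 5 new (g, a, l, l, u)
  "morro" → prefix "morr" already present; 1 new (o)
  "mortor" → prefix "mor" already present; 3 new (t, o, r)
  "morpade" → prefix "mor" already present; 4 new (p, a, d, e)
Total nodes = 8 + 9 + 8 + 5 + 1 + 3 + 4 = 38

38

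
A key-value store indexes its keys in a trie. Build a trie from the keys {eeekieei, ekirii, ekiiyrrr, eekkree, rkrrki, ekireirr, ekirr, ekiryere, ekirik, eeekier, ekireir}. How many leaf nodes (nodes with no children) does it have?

10

A leaf is a node with no children — equivalently, the end of a word that is not a proper prefix of any other stored word.
Those words: "eeekieei", "eeekier", "eekkree", "ekiiyrrr", "ekireirr", "ekirii", "ekirik", "ekirr", "ekiryere", "rkrrki"
Leaf count: 10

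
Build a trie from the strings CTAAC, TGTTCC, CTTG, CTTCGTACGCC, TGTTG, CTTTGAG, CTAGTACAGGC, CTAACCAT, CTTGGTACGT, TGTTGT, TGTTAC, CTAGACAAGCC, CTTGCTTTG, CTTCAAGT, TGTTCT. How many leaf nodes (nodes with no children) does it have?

Leaves are exactly the stored words that no other stored word extends.
Those words: "CTAACCAT", "CTAGACAAGCC", "CTAGTACAGGC", "CTTCAAGT", "CTTCGTACGCC", "CTTGCTTTG", "CTTGGTACGT", "CTTTGAG", "TGTTAC", "TGTTCC", "TGTTCT", "TGTTGT"
Leaf count: 12

12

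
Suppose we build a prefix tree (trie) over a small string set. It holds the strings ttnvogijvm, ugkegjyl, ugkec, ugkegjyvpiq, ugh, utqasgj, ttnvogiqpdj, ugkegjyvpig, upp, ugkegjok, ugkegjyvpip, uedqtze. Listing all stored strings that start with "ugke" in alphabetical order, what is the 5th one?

ugkegjyvpip

Filter for "ugke…" and sort: "ugkec", "ugkegjok", "ugkegjyl", "ugkegjyvpig", "ugkegjyvpip", "ugkegjyvpiq"
The 5th is ugkegjyvpip.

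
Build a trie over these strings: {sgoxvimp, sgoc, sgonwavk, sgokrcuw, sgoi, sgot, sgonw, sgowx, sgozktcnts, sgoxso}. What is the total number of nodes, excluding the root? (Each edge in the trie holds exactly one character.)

Count nodes per top-level branch (shared prefixes stored once):
  's'-branch (sgoc, sgoi, sgokrcuw, sgonw, sgonwavk, sgot, sgowx, sgoxso, sgoxvimp, sgozktcnts): 32 nodes
Sum: 32

32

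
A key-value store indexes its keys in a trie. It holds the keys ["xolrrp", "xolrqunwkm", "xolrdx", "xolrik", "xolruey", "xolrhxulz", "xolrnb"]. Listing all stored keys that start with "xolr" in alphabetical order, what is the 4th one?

xolrnb

Words with prefix "xolr", in lexicographic order: "xolrdx", "xolrhxulz", "xolrik", "xolrnb", "xolrqunwkm", "xolrrp", "xolruey"
Position 4: xolrnb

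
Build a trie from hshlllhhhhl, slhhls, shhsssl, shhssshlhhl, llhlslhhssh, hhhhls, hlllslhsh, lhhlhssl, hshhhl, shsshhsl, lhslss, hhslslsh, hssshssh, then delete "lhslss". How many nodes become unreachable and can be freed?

4

Walk "lhslss" from the leaf back toward the root, removing each node that no remaining word uses.
The suffix "slss" (4 nodes) is used only by "lhslss"; the node for "lh" still has the child "h", so pruning stops there.
Nodes removed: 4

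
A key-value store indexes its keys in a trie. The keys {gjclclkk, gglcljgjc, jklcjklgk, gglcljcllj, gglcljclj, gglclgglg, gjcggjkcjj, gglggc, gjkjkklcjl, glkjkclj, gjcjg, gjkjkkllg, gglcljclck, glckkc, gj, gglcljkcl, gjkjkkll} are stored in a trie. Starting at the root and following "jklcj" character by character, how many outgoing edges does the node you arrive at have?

1

Follow the path "jklcj" to its node, then look at its outgoing edges.
Distinct next characters after "jklcj": k.
That node has 1 child edge.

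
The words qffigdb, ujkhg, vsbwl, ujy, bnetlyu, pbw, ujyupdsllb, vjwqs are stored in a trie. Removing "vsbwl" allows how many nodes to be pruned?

After clearing the end-marker at "vsbwl", prune upward until reaching a node still needed by another word.
The suffix "sbwl" (4 nodes) is used only by "vsbwl"; the node for "v" still has the child "j", so pruning stops there.
Nodes removed: 4

4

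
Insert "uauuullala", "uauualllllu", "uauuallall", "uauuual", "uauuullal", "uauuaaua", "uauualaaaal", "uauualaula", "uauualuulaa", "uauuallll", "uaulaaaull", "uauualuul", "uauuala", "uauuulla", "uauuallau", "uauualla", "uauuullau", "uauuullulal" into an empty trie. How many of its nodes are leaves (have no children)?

12

Leaves are exactly the stored words that no other stored word extends.
Those words: "uaulaaaull", "uauuaaua", "uauualaaaal", "uauualaula", "uauuallall", "uauuallau", "uauualllllu", "uauualuulaa", "uauuual", "uauuullala", "uauuullau", "uauuullulal"
Leaf count: 12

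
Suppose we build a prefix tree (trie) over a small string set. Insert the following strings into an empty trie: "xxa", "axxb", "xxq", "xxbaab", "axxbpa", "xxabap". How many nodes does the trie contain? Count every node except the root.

17

Count nodes per top-level branch (shared prefixes stored once):
  'a'-branch (axxb, axxbpa): 6 nodes
  'x'-branch (xxa, xxabap, xxbaab, xxq): 11 nodes
Sum: 17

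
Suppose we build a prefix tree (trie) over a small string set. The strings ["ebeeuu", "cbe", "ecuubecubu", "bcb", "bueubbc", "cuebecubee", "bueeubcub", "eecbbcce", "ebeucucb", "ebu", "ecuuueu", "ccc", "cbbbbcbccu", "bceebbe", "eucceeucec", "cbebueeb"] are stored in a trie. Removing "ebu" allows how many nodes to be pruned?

1

A node on "ebu"'s path can go only if nothing else ends at it or branches off below it.
The suffix "u" (1 node) is used only by "ebu"; the node for "eb" still has the child "e", so pruning stops there.
Nodes removed: 1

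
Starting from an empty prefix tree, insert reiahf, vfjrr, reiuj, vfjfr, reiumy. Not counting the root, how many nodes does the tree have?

17

Trace insertions, counting only characters that open a new branch:
  "reiahf" → 6 new (r, e, i, a, h, f)
  "vfjrr" → 5 new (v, f, j, r, r)
  "reiuj" → prefix "rei" already present; 2 new (u, j)
  "vfjfr" → prefix "vfj" already present; 2 new (f, r)
  "reiumy" → prefix "reiu" already present; 2 new (m, y)
Total nodes = 6 + 5 + 2 + 2 + 2 = 17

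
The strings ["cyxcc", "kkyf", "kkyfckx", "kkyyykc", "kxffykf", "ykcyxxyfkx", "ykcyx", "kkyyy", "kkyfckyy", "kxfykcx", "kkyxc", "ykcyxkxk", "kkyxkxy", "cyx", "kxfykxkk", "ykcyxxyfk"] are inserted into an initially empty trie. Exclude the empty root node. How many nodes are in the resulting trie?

Insert word by word; a character creates a node only if that edge doesn't already exist:
  "cyxcc" → 5 new (c, y, x, c, c)
  "kkyf" → 4 new (k, k, y, f)
  "kkyfckx" → prefix "kkyf" already present; 3 new (c, k, x)
  "kkyyykc" → prefix "kky" already present; 4 new (y, y, k, c)
  "kxffykf" → prefix "k" already present; 6 new (x, f, f, y, k, f)
  "ykcyxxyfkx" → 10 new (y, k, c, y, x, x, y, f, k, x)
  "ykcyx" → prefix "ykcyx" already present; 0 new (none)
  "kkyyy" → prefix "kkyyy" already present; 0 new (none)
  "kkyfckyy" → prefix "kkyfck" already present; 2 new (y, y)
  "kxfykcx" → prefix "kxf" already present; 4 new (y, k, c, x)
  "kkyxc" → prefix "kky" already present; 2 new (x, c)
  "ykcyxkxk" → prefix "ykcyx" already present; 3 new (k, x, k)
  "kkyxkxy" → prefix "kkyx" already present; 3 new (k, x, y)
  "cyx" → prefix "cyx" already present; 0 new (none)
  "kxfykxkk" → prefix "kxfyk" already present; 3 new (x, k, k)
  "ykcyxxyfk" → prefix "ykcyxxyfk" already present; 0 new (none)
Total nodes = 5 + 4 + 3 + 4 + 6 + 10 + 0 + 0 + 2 + 4 + 2 + 3 + 3 + 0 + 3 + 0 = 49

49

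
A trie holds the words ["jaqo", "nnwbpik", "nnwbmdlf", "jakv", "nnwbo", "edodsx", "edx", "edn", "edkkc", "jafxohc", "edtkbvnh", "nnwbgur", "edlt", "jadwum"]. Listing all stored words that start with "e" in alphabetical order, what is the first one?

edkkc

DFS of the "e" subtree visits, in order: "edkkc", "edlt", "edn", "edodsx", "edtkbvnh", "edx"
Position 1: edkkc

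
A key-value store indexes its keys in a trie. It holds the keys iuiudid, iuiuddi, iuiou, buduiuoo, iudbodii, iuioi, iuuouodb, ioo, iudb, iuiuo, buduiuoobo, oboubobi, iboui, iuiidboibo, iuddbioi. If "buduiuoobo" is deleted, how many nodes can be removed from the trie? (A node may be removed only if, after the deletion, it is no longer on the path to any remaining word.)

2

After clearing the end-marker at "buduiuoobo", prune upward until reaching a node still needed by another word.
The suffix "bo" (2 nodes) is used only by "buduiuoobo"; "buduiuoo" is itself a stored word, so pruning stops there.
Nodes removed: 2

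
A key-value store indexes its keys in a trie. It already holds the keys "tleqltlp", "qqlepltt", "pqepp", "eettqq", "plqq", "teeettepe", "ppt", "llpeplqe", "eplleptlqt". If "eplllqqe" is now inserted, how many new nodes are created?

4

The longest prefix of "eplllqqe" already in the trie is "epll" (length 4).
Each of the 4 remaining characters creates one node.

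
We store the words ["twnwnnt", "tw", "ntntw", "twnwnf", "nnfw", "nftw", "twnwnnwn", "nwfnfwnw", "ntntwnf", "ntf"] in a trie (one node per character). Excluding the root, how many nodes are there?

Trie structure (* marks end of a word):
(root)
├─ n
│  ├─ f
│  │  └─ t
│  │     └─ w *
│  ├─ n
│  │  └─ f
│  │     └─ w *
│  ├─ t
│  │  ├─ f *
│  │  └─ n
│  │     └─ t
│  │        └─ w *
│  │           └─ n
│  │              └─ f *
│  └─ w
│     └─ f
│        └─ n
│           └─ f
│              └─ w
│                 └─ n
│                    └─ w *
└─ t
   └─ w *
      └─ n
         └─ w
            └─ n
               ├─ f *
               └─ n
                  ├─ t *
                  └─ w
                     └─ n *
Counting every labelled node above: 31.

31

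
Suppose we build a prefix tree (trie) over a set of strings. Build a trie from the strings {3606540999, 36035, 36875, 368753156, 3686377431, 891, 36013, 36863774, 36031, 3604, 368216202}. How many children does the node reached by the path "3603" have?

2

Walk "3603" from the root, arriving at one node.
Characters that immediately follow "3603" among the stored strings: {1, 5}.
That node has 2 child edges.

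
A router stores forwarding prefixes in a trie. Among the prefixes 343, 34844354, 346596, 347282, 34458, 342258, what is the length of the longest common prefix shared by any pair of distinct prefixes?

Equivalently: take the maximum, over all pairs, of their longest common prefix length.
"342258" and "343" agree on "34" (2 characters) before diverging; nothing deeper is shared.
Longest shared-prefix length: 2

2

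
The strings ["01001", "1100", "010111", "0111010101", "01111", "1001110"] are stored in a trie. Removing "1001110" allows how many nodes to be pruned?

Walk "1001110" from the leaf back toward the root, removing each node that no remaining word uses.
The suffix "001110" (6 nodes) is used only by "1001110"; the node for "1" still has the child "1", so pruning stops there.
Nodes removed: 6

6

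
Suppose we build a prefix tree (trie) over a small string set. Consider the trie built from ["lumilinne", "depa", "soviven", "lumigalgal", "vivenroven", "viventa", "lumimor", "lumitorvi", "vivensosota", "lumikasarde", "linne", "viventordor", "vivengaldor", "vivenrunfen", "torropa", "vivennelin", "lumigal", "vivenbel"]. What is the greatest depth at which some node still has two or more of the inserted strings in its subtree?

7

The deepest shared node is where two words last agree before diverging.
e.g. "lumigal" and "lumigalgal" share the prefix "lumigal" of length 7; no pair shares a longer one.
Longest shared-prefix length: 7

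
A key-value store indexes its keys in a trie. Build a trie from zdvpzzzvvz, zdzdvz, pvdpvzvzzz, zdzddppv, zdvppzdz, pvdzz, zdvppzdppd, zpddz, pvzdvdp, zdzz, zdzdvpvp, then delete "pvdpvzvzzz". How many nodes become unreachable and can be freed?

After clearing the end-marker at "pvdpvzvzzz", prune upward until reaching a node still needed by another word.
The suffix "pvzvzzz" (7 nodes) is used only by "pvdpvzvzzz"; the node for "pvd" still has the child "z", so pruning stops there.
Nodes removed: 7

7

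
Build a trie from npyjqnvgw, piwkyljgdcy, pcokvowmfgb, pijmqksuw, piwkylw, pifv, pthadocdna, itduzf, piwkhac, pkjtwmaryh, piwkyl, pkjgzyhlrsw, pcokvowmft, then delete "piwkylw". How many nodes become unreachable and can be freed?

After clearing the end-marker at "piwkylw", prune upward until reaching a node still needed by another word.
The suffix "w" (1 node) is used only by "piwkylw"; the node for "piwkyl" still has the child "j", so pruning stops there.
Nodes removed: 1

1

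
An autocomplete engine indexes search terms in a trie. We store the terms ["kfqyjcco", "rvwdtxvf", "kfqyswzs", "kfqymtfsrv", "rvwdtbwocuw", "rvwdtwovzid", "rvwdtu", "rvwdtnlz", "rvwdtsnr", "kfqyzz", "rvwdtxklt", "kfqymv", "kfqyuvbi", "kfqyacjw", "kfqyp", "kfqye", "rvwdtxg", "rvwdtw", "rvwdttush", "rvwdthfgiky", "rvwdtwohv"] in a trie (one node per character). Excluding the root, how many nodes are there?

For each word, the new-node count is its length minus the longest prefix already in the trie:
  "kfqyjcco" → 8 new (k, f, q, y, j, c, c, o)
  "rvwdtxvf" → 8 new (r, v, w, d, t, x, v, f)
  "kfqyswzs" → prefix "kfqy" already present; 4 new (s, w, z, s)
  "kfqymtfsrv" → prefix "kfqy" already present; 6 new (m, t, f, s, r, v)
  "rvwdtbwocuw" → prefix "rvwdt" already present; 6 new (b, w, o, c, u, w)
  "rvwdtwovzid" → prefix "rvwdt" already present; 6 new (w, o, v, z, i, d)
  "rvwdtu" → prefix "rvwdt" already present; 1 new (u)
  "rvwdtnlz" → prefix "rvwdt" already present; 3 new (n, l, z)
  "rvwdtsnr" → prefix "rvwdt" already present; 3 new (s, n, r)
  "kfqyzz" → prefix "kfqy" already present; 2 new (z, z)
  "rvwdtxklt" → prefix "rvwdtx" already present; 3 new (k, l, t)
  "kfqymv" → prefix "kfqym" already present; 1 new (v)
  "kfqyuvbi" → prefix "kfqy" already present; 4 new (u, v, b, i)
  "kfqyacjw" → prefix "kfqy" already present; 4 new (a, c, j, w)
  "kfqyp" → prefix "kfqy" already present; 1 new (p)
  "kfqye" → prefix "kfqy" already present; 1 new (e)
  "rvwdtxg" → prefix "rvwdtx" already present; 1 new (g)
  "rvwdtw" → prefix "rvwdtw" already present; 0 new (none)
  "rvwdttush" → prefix "rvwdt" already present; 4 new (t, u, s, h)
  "rvwdthfgiky" → prefix "rvwdt" already present; 6 new (h, f, g, i, k, y)
  "rvwdtwohv" → prefix "rvwdtwo" already present; 2 new (h, v)
Total nodes = 8 + 8 + 4 + 6 + 6 + 6 + 1 + 3 + 3 + 2 + 3 + 1 + 4 + 4 + 1 + 1 + 1 + 0 + 4 + 6 + 2 = 74

74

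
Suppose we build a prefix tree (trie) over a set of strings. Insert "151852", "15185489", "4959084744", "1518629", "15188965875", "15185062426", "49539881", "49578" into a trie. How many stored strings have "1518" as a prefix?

Filter for entries beginning with "1518":
Words under "1518": 15185062426, 151852, 15185489, 1518629, 15188965875
Count: 5

5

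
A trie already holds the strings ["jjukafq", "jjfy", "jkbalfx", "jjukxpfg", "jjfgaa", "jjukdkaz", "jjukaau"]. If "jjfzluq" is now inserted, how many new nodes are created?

4

"jjf" is already a path in the trie; the remaining "zluq" must be added.
Each of the 4 remaining characters creates one node.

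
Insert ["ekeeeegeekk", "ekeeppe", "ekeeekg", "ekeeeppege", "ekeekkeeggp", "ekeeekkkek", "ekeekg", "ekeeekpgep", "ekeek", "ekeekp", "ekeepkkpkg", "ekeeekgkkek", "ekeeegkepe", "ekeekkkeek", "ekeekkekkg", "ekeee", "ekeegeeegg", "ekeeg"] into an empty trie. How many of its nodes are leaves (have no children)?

14

A leaf is a node with no children — equivalently, the end of a word that is not a proper prefix of any other stored word.
Those words: "ekeeeegeekk", "ekeeegkepe", "ekeeekgkkek", "ekeeekkkek", "ekeeekpgep", "ekeeeppege", "ekeegeeegg", "ekeekg", "ekeekkeeggp", "ekeekkekkg", "ekeekkkeek", "ekeekp", "ekeepkkpkg", "ekeeppe"
Leaf count: 14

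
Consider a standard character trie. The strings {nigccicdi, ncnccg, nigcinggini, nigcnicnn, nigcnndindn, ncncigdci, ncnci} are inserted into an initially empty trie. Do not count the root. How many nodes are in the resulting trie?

Trie structure (* marks end of a word):
(root)
└─ n
   ├─ c
   │  └─ n
   │     └─ c
   │        ├─ c
   │        │  └─ g *
   │        └─ i *
   │           └─ g
   │              └─ d
   │                 └─ c
   │                    └─ i *
   └─ i
      └─ g
         └─ c
            ├─ c
            │  └─ i
            │     └─ c
            │        └─ d
            │           └─ i *
            ├─ i
            │  └─ n
            │     └─ g
            │        └─ g
            │           └─ i
            │              └─ n
            │                 └─ i *
            └─ n
               ├─ i
               │  └─ c
               │     └─ n
               │        └─ n *
               └─ n
                  └─ d
                     └─ i
                        └─ n
                           └─ d
                              └─ n *
Counting every labelled node above: 37.

37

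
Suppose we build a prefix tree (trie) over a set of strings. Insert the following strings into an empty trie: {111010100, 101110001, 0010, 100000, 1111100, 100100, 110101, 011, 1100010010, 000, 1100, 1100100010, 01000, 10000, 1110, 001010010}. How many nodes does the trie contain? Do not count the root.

60

Trace insertions, counting only characters that open a new branch:
  "111010100" → 9 new (1, 1, 1, 0, 1, 0, 1, 0, 0)
  "101110001" → prefix "1" already present; 8 new (0, 1, 1, 1, 0, 0, 0, 1)
  "0010" → 4 new (0, 0, 1, 0)
  "100000" → prefix "10" already present; 4 new (0, 0, 0, 0)
  "1111100" → prefix "111" already present; 4 new (1, 1, 0, 0)
  "100100" → prefix "100" already present; 3 new (1, 0, 0)
  "110101" → prefix "11" already present; 4 new (0, 1, 0, 1)
  "011" → prefix "0" already present; 2 new (1, 1)
  "1100010010" → prefix "110" already present; 7 new (0, 0, 1, 0, 0, 1, 0)
  "000" → prefix "00" already present; 1 new (0)
  "1100" → prefix "1100" already present; 0 new (none)
  "1100100010" → prefix "1100" already present; 6 new (1, 0, 0, 0, 1, 0)
  "01000" → prefix "01" already present; 3 new (0, 0, 0)
  "10000" → prefix "10000" already present; 0 new (none)
  "1110" → prefix "1110" already present; 0 new (none)
  "001010010" → prefix "0010" already present; 5 new (1, 0, 0, 1, 0)
Total nodes = 9 + 8 + 4 + 4 + 4 + 3 + 4 + 2 + 7 + 1 + 0 + 6 + 3 + 0 + 0 + 5 = 60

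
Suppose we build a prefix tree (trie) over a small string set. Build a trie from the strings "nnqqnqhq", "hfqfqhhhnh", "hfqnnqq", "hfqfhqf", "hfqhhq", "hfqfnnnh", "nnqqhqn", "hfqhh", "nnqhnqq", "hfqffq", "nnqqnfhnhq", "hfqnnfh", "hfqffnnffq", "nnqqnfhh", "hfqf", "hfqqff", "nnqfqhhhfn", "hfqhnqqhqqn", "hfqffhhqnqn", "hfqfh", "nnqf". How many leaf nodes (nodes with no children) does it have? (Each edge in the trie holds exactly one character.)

17

A leaf is a node with no children — equivalently, the end of a word that is not a proper prefix of any other stored word.
Those words: "hfqffhhqnqn", "hfqffnnffq", "hfqffq", "hfqfhqf", "hfqfnnnh", "hfqfqhhhnh", "hfqhhq", "hfqhnqqhqqn", "hfqnnfh", "hfqnnqq", "hfqqff", "nnqfqhhhfn", "nnqhnqq", "nnqqhqn", "nnqqnfhh", "nnqqnfhnhq", "nnqqnqhq"
Leaf count: 17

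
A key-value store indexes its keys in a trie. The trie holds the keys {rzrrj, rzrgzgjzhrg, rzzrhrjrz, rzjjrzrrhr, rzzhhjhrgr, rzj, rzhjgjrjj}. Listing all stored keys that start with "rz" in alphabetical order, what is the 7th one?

rzzrhrjrz

DFS of the "rz" subtree visits, in order: "rzhjgjrjj", "rzj", "rzjjrzrrhr", "rzrgzgjzhrg", "rzrrj", "rzzhhjhrgr", "rzzrhrjrz"
The 7th is rzzrhrjrz.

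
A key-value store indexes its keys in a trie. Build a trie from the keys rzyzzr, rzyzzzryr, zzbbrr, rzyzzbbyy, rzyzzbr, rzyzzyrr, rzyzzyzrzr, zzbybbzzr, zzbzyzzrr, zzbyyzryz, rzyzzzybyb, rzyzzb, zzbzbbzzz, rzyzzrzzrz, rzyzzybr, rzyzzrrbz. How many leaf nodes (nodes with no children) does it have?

14

Leaves are exactly the stored words that no other stored word extends.
Those words: "rzyzzbbyy", "rzyzzbr", "rzyzzrrbz", "rzyzzrzzrz", "rzyzzybr", "rzyzzyrr", "rzyzzyzrzr", "rzyzzzryr", "rzyzzzybyb", "zzbbrr", "zzbybbzzr", "zzbyyzryz", "zzbzbbzzz", "zzbzyzzrr"
Leaf count: 14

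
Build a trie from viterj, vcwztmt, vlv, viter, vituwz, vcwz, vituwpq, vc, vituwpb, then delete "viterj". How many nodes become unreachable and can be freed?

1

A node on "viterj"'s path can go only if nothing else ends at it or branches off below it.
The suffix "j" (1 node) is used only by "viterj"; "viter" is itself a stored word, so pruning stops there.
Nodes removed: 1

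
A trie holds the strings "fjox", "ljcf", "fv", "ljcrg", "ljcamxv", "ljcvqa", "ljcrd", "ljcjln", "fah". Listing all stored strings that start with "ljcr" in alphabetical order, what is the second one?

DFS of the "ljcr" subtree visits, in order: "ljcrd", "ljcrg"
Position 2: ljcrg

ljcrg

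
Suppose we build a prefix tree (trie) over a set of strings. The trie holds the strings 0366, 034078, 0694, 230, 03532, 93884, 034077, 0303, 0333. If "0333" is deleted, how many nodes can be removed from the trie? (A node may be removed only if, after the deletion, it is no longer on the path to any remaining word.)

2

After clearing the end-marker at "0333", prune upward until reaching a node still needed by another word.
The suffix "33" (2 nodes) is used only by "0333"; the node for "03" still has the child "6", so pruning stops there.
Nodes removed: 2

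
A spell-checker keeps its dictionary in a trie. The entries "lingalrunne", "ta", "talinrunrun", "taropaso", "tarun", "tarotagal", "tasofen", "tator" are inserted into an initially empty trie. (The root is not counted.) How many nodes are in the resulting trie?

For each word, the new-node count is its length minus the longest prefix already in the trie:
  "lingalrunne" → 11 new (l, i, n, g, a, l, r, u, n, n, e)
  "ta" → 2 new (t, a)
  "talinrunrun" → prefix "ta" already present; 9 new (l, i, n, r, u, n, r, u, n)
  "taropaso" → prefix "ta" already present; 6 new (r, o, p, a, s, o)
  "tarun" → prefix "tar" already present; 2 new (u, n)
  "tarotagal" → prefix "taro" already present; 5 new (t, a, g, a, l)
  "tasofen" → prefix "ta" already present; 5 new (s, o, f, e, n)
  "tator" → prefix "ta" already present; 3 new (t, o, r)
Total nodes = 11 + 2 + 9 + 6 + 2 + 5 + 5 + 3 = 43

43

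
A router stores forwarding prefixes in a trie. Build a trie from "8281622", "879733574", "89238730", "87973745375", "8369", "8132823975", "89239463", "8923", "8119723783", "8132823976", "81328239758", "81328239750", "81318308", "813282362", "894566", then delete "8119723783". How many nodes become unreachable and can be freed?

Walk "8119723783" from the leaf back toward the root, removing each node that no remaining word uses.
The suffix "19723783" (8 nodes) is used only by "8119723783"; the node for "81" still has the child "3", so pruning stops there.
Nodes removed: 8

8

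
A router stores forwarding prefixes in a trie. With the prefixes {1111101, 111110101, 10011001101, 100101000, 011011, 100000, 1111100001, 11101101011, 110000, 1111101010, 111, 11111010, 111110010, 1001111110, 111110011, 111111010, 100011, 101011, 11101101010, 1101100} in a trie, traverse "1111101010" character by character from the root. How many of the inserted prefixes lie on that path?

Traverse "1111101010" character by character; count nodes along the way that are marked as word ends.
Prefixes of the query that are stored words: "111", "1111101", "11111010", "111110101", "1111101010"
Count: 5

5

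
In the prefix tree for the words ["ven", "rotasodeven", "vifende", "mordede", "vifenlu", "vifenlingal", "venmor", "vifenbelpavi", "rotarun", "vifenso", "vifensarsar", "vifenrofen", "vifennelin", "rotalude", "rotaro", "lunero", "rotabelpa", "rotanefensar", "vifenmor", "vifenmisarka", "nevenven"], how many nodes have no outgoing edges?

20

A leaf is a node with no children — equivalently, the end of a word that is not a proper prefix of any other stored word.
Those words: "lunero", "mordede", "nevenven", "rotabelpa", "rotalude", "rotanefensar", "rotaro", "rotarun", "rotasodeven", "venmor", "vifenbelpavi", "vifende", "vifenlingal", "vifenlu", "vifenmisarka", "vifenmor", "vifennelin", "vifenrofen", "vifensarsar", "vifenso"
Leaf count: 20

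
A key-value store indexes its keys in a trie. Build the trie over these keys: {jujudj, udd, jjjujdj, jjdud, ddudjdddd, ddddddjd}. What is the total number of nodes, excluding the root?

33

For each word, the new-node count is its length minus the longest prefix already in the trie:
  "jujudj" → 6 new (j, u, j, u, d, j)
  "udd" → 3 new (u, d, d)
  "jjjujdj" → prefix "j" already present; 6 new (j, j, u, j, d, j)
  "jjdud" → prefix "jj" already present; 3 new (d, u, d)
  "ddudjdddd" → 9 new (d, d, u, d, j, d, d, d, d)
  "ddddddjd" → prefix "dd" already present; 6 new (d, d, d, d, j, d)
Total nodes = 6 + 3 + 6 + 3 + 9 + 6 = 33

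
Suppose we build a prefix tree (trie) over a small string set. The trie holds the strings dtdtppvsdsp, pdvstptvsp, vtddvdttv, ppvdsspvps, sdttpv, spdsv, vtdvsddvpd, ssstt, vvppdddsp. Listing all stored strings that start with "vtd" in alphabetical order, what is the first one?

vtddvdttv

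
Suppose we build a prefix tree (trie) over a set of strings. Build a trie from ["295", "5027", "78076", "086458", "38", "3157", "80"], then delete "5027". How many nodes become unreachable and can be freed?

4

After clearing the end-marker at "5027", prune upward until reaching a node still needed by another word.
No other word shares any prefix with "5027", so all 4 of its nodes go.
Nodes removed: 4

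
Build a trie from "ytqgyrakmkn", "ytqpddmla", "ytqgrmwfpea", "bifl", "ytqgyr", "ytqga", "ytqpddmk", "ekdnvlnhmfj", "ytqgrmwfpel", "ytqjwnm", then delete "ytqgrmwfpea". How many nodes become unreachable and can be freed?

1

After clearing the end-marker at "ytqgrmwfpea", prune upward until reaching a node still needed by another word.
The suffix "a" (1 node) is used only by "ytqgrmwfpea"; the node for "ytqgrmwfpe" still has the child "l", so pruning stops there.
Nodes removed: 1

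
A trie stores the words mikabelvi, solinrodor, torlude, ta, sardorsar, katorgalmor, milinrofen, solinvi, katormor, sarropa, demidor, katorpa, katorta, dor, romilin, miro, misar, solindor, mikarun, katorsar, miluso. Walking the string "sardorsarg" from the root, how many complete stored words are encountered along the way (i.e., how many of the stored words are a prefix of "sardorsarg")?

1

Check each prefix of "sardorsarg" against the stored set — each match is an end-marker on the path.
Prefixes of the query that are stored words: "sardorsar"
Count: 1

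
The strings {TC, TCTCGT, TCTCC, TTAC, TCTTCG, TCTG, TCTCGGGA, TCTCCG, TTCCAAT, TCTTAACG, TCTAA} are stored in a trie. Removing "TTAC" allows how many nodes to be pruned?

2

A node on "TTAC"'s path can go only if nothing else ends at it or branches off below it.
The suffix "AC" (2 nodes) is used only by "TTAC"; the node for "TT" still has the child "C", so pruning stops there.
Nodes removed: 2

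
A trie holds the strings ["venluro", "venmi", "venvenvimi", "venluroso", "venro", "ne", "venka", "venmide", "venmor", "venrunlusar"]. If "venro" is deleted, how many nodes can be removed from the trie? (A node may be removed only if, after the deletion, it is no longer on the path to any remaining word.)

Walk "venro" from the leaf back toward the root, removing each node that no remaining word uses.
The suffix "o" (1 node) is used only by "venro"; the node for "venr" still has the child "u", so pruning stops there.
Nodes removed: 1

1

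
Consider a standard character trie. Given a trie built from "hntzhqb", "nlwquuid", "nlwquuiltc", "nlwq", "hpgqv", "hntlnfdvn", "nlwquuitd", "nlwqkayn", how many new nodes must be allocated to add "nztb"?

3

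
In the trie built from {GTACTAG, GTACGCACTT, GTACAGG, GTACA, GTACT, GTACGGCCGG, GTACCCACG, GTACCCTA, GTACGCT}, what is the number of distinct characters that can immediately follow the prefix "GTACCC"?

2

Follow the path "GTACCC" to its node, then look at its outgoing edges.
Distinct next characters after "GTACCC": A, T.
That node has 2 child edges.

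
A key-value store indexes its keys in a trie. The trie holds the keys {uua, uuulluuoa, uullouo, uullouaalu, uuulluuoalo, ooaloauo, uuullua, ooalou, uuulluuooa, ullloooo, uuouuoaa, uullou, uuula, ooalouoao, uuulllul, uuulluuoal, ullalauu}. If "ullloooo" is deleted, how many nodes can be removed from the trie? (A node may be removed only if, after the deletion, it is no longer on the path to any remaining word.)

5

After clearing the end-marker at "ullloooo", prune upward until reaching a node still needed by another word.
The suffix "loooo" (5 nodes) is used only by "ullloooo"; the node for "ull" still has the child "a", so pruning stops there.
Nodes removed: 5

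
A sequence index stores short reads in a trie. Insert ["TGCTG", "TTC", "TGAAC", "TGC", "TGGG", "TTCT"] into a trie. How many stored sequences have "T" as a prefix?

6

Traverse to the node for "T", then collect every word in that subtree.
Matches: "TGAAC", "TGC", "TGCTG", "TGGG", "TTC", "TTCT"
Count: 6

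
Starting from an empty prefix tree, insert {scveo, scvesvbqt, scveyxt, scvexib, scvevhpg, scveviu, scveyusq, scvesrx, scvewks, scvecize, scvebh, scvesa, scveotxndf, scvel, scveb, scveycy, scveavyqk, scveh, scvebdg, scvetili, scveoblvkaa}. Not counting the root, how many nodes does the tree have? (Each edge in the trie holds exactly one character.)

63

Insert word by word; a character creates a node only if that edge doesn't already exist:
  "scveo" → 5 new (s, c, v, e, o)
  "scvesvbqt" → prefix "scve" already present; 5 new (s, v, b, q, t)
  "scveyxt" → prefix "scve" already present; 3 new (y, x, t)
  "scvexib" → prefix "scve" already present; 3 new (x, i, b)
  "scvevhpg" → prefix "scve" already present; 4 new (v, h, p, g)
  "scveviu" → prefix "scvev" already present; 2 new (i, u)
  "scveyusq" → prefix "scvey" already present; 3 new (u, s, q)
  "scvesrx" → prefix "scves" already present; 2 new (r, x)
  "scvewks" → prefix "scve" already present; 3 new (w, k, s)
  "scvecize" → prefix "scve" already present; 4 new (c, i, z, e)
  "scvebh" → prefix "scve" already present; 2 new (b, h)
  "scvesa" → prefix "scves" already present; 1 new (a)
  "scveotxndf" → prefix "scveo" already present; 5 new (t, x, n, d, f)
  "scvel" → prefix "scve" already present; 1 new (l)
  "scveb" → prefix "scveb" already present; 0 new (none)
  "scveycy" → prefix "scvey" already present; 2 new (c, y)
  "scveavyqk" → prefix "scve" already present; 5 new (a, v, y, q, k)
  "scveh" → prefix "scve" already present; 1 new (h)
  "scvebdg" → prefix "scveb" already present; 2 new (d, g)
  "scvetili" → prefix "scve" already present; 4 new (t, i, l, i)
  "scveoblvkaa" → prefix "scveo" already present; 6 new (b, l, v, k, a, a)
Total nodes = 5 + 5 + 3 + 3 + 4 + 2 + 3 + 2 + 3 + 4 + 2 + 1 + 5 + 1 + 0 + 2 + 5 + 1 + 2 + 4 + 6 = 63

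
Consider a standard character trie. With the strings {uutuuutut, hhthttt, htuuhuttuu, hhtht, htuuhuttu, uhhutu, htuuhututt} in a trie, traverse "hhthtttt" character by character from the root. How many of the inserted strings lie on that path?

2

Traverse "hhthtttt" character by character; count nodes along the way that are marked as word ends.
Prefixes of the query that are stored words: "hhtht", "hhthttt"
Count: 2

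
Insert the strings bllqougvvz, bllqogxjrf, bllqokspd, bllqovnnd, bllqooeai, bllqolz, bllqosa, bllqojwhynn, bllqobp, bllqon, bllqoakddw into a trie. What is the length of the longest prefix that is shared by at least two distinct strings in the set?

5

Look for the deepest trie node that still has at least two words in its subtree.
"bllqoakddw" and "bllqobp" agree on "bllqo" (5 characters) before diverging; nothing deeper is shared.
Longest shared-prefix length: 5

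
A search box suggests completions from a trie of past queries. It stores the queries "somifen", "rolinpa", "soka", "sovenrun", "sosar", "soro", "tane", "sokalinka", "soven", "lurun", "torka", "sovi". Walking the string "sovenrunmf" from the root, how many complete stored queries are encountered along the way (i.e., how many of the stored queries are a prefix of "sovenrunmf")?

Check each prefix of "sovenrunmf" against the stored set — each match is an end-marker on the path.
Prefixes of the query that are stored words: "soven", "sovenrun"
Count: 2

2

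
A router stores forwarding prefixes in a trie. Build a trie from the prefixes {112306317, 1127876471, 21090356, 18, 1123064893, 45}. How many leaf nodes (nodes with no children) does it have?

6

A leaf is a node with no children — equivalently, the end of a word that is not a proper prefix of any other stored word.
Those words: "112306317", "1123064893", "1127876471", "18", "21090356", "45"
Leaf count: 6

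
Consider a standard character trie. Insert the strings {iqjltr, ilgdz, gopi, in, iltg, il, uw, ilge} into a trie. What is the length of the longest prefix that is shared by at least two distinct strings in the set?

Equivalently: take the maximum, over all pairs, of their longest common prefix length.
"ilgdz" and "ilge" agree on "ilg" (3 characters) before diverging; nothing deeper is shared.
Longest shared-prefix length: 3

3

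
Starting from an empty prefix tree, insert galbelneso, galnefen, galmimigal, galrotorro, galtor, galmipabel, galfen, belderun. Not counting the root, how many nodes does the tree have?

For each word, the new-node count is its length minus the longest prefix already in the trie:
  "galbelneso" → 10 new (g, a, l, b, e, l, n, e, s, o)
  "galnefen" → prefix "gal" already present; 5 new (n, e, f, e, n)
  "galmimigal" → prefix "gal" already present; 7 new (m, i, m, i, g, a, l)
  "galrotorro" → prefix "gal" already present; 7 new (r, o, t, o, r, r, o)
  "galtor" → prefix "gal" already present; 3 new (t, o, r)
  "galmipabel" → prefix "galmi" already present; 5 new (p, a, b, e, l)
  "galfen" → prefix "gal" already present; 3 new (f, e, n)
  "belderun" → 8 new (b, e, l, d, e, r, u, n)
Total nodes = 10 + 5 + 7 + 7 + 3 + 5 + 3 + 8 = 48

48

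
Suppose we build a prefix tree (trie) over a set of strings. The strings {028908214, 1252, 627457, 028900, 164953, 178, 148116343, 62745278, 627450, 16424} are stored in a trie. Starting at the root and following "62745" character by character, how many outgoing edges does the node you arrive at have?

The children of the "62745" node are the distinct next characters among strings starting with "62745".
Distinct next characters after "62745": 0, 2, 7.
That node has 3 child edges.

3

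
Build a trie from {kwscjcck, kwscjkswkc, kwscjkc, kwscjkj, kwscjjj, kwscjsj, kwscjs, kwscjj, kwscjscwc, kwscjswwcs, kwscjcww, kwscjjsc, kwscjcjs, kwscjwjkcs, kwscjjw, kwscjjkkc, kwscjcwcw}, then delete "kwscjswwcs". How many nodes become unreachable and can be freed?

4

A node on "kwscjswwcs"'s path can go only if nothing else ends at it or branches off below it.
The suffix "wwcs" (4 nodes) is used only by "kwscjswwcs"; the node for "kwscjs" still has the child "j", so pruning stops there.
Nodes removed: 4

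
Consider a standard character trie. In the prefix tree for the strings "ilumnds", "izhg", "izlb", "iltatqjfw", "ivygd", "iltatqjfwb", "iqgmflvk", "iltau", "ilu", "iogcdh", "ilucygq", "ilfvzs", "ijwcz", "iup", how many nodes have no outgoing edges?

12

Leaves are exactly the stored words that no other stored word extends.
Those words: "ijwcz", "ilfvzs", "iltatqjfwb", "iltau", "ilucygq", "ilumnds", "iogcdh", "iqgmflvk", "iup", "ivygd", "izhg", "izlb"
Leaf count: 12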